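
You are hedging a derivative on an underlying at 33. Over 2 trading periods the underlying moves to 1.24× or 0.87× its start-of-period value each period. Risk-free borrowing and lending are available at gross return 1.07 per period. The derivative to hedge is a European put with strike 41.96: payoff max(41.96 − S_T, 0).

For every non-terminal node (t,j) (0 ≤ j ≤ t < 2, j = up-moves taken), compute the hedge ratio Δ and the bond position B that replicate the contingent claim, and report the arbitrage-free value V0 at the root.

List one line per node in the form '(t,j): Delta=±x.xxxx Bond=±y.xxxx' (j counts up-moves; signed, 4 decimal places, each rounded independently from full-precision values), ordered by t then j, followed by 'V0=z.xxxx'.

(0,0): Delta=-0.6367 Bond=26.9016
(1,0): Delta=-1.0000 Bond=39.2150
(1,1): Delta=-0.4200 Bond=19.9189
V0=5.8904

Under the risk-neutral measure, an up-move has probability p* = (R−d)/(u−d) = 0.5405 and values discount at R = 1.07.
Terminal payoffs: V(2,0)=16.9823, V(2,1)=6.3596, V(2,2)=0.0000
  t=1,j=0: stock 28.7100 → up 35.6004 (V=6.3596), down 24.9777 (V=16.9823). Price 10.5050; hedge Δ=-1.0000, bond B=39.2150.
  t=1,j=1: stock 40.9200 → up 50.7408 (V=0.0000), down 35.6004 (V=6.3596). Price 2.7308; hedge Δ=-0.4200, bond B=19.9189.
  t=0,j=0: stock 33.0000 → up 40.9200 (V=2.7308), down 28.7100 (V=10.5050). Price 5.8904; hedge Δ=-0.6367, bond B=26.9016.
Root portfolio cost Δ·33+B reproduces V0=5.8904.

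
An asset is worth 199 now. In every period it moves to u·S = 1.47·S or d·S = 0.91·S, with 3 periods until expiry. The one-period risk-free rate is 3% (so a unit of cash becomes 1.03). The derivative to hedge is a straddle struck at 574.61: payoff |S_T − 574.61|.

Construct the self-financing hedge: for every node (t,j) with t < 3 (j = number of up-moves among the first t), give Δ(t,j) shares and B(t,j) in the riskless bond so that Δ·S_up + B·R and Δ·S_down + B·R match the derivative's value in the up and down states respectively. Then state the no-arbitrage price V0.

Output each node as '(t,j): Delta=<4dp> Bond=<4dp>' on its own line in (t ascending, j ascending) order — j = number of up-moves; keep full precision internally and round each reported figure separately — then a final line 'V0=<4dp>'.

The replicating-portfolio and risk-neutral prices coincide; use p* = (1.03−0.91)/(1.47−0.91) = 0.2143 for the latter.
Terminal values V(3,·): V(3,0)=424.6494, V(3,1)=332.3659, V(3,2)=183.2926, V(3,3)=57.5181
Node (2,0) S=164.7919: V=(p*·332.3659+(1−p*)·424.6494)/1.03=393.0819; Δ=(332.3659−424.6494)/(242.2441−149.9606)=-1.0000; B=V−Δ·S=557.8738
Node (2,1) S=266.2023: V=(p*·183.2926+(1−p*)·332.3659)/1.03=291.6715; Δ=(183.2926−332.3659)/(391.3174−242.2441)=-1.0000; B=V−Δ·S=557.8738
Node (2,2) S=430.0191: V=(p*·57.5181+(1−p*)·183.2926)/1.03=151.7873; Δ=(57.5181−183.2926)/(632.1281−391.3174)=-0.5223; B=V−Δ·S=376.3847
Node (1,0) S=181.0900: V=(p*·291.6715+(1−p*)·393.0819)/1.03=360.5350; Δ=(291.6715−393.0819)/(266.2023−164.7919)=-1.0000; B=V−Δ·S=541.6250
Node (1,1) S=292.5300: V=(p*·151.7873+(1−p*)·291.6715)/1.03=254.0741; Δ=(151.7873−291.6715)/(430.0191−266.2023)=-0.8539; B=V−Δ·S=503.8673
Node (0,0) S=199.0000: V=(p*·254.0741+(1−p*)·360.5350)/1.03=327.8854; Δ=(254.0741−360.5350)/(292.5300−181.0900)=-0.9553; B=V−Δ·S=517.9943
Self-financing check: at every node Δ·S+B equals the discounted successor values.

(0,0): Delta=-0.9553 Bond=517.9943
(1,0): Delta=-1.0000 Bond=541.6250
(1,1): Delta=-0.8539 Bond=503.8673
(2,0): Delta=-1.0000 Bond=557.8738
(2,1): Delta=-1.0000 Bond=557.8738
(2,2): Delta=-0.5223 Bond=376.3847
V0=327.8854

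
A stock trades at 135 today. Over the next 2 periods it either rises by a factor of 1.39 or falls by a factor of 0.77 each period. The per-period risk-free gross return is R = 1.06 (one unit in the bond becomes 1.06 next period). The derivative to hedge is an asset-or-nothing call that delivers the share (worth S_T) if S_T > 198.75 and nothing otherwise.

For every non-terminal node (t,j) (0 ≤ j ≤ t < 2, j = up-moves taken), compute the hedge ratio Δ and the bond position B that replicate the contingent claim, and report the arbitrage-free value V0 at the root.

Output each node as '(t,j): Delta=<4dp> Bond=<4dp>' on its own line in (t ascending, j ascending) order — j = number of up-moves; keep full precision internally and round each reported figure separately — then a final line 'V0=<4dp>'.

(0,0): Delta=1.3751 Bond=-134.8519
(1,0): Delta=0.0000 Bond=0.0000
(1,1): Delta=2.2419 Bond=-305.6022
V0=50.7884

Since d<R<u, set p* = (R−d)/(u−d) = 0.4677; price each node as the discounted p*-expectation of its children.
Terminal payoffs: V(2,0)=0.0000, V(2,1)=0.0000, V(2,2)=260.8335
(1,0): S=103.9500. Δ = (V_up−V_dn)/(S_up−S_dn) = (0.0000−0.0000)/(144.4905−80.0415) = 0.0000. V = [p*·0.0000 + (1−p*)·0.0000]/1.06 = 0.0000. B = V − Δ·S = 0.0000.
(1,1): S=187.6500. Δ = (V_up−V_dn)/(S_up−S_dn) = (260.8335−0.0000)/(260.8335−144.4905) = 2.2419. V = [p*·260.8335 + (1−p*)·0.0000]/1.06 = 115.0969. B = V − Δ·S = -305.6022.
(0,0): S=135.0000. Δ = (V_up−V_dn)/(S_up−S_dn) = (115.0969−0.0000)/(187.6500−103.9500) = 1.3751. V = [p*·115.0969 + (1−p*)·0.0000]/1.06 = 50.7884. B = V − Δ·S = -134.8519.
Check: Δ(0,0)·S0 + B(0,0) = 50.7884 = V0.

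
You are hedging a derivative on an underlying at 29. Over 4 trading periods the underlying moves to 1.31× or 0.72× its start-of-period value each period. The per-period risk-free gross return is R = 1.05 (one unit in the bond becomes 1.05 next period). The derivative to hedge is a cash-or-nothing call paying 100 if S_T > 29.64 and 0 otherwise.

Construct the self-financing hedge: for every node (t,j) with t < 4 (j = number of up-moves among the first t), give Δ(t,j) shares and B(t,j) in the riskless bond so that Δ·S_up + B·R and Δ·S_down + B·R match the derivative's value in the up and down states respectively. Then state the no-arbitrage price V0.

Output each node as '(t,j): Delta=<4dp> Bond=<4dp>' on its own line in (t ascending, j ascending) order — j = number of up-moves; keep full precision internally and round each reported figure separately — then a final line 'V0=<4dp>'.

The replicating-portfolio and risk-neutral prices coincide; use p* = (1.05−0.72)/(1.31−0.72) = 0.5593 for the latter.
Terminal payoffs: V(4,0)=0.0000, V(4,1)=0.0000, V(4,2)=0.0000, V(4,3)=100.0000, V(4,4)=100.0000
(3,0): S=10.8242. Δ = (V_up−V_dn)/(S_up−S_dn) = (0.0000−0.0000)/(14.1797−7.7934) = 0.0000. V = [p*·0.0000 + (1−p*)·0.0000]/1.05 = 0.0000. B = V − Δ·S = 0.0000.
(3,1): S=19.6940. Δ = (V_up−V_dn)/(S_up−S_dn) = (0.0000−0.0000)/(25.7992−14.1797) = 0.0000. V = [p*·0.0000 + (1−p*)·0.0000]/1.05 = 0.0000. B = V − Δ·S = 0.0000.
(3,2): S=35.8322. Δ = (V_up−V_dn)/(S_up−S_dn) = (100.0000−0.0000)/(46.9401−25.7992) = 4.7301. V = [p*·100.0000 + (1−p*)·0.0000]/1.05 = 53.2688. B = V − Δ·S = -116.2228.
(3,3): S=65.1946. Δ = (V_up−V_dn)/(S_up−S_dn) = (100.0000−100.0000)/(85.4050−46.9401) = 0.0000. V = [p*·100.0000 + (1−p*)·100.0000]/1.05 = 95.2381. B = V − Δ·S = 95.2381.
(2,0): S=15.0336. Δ = (V_up−V_dn)/(S_up−S_dn) = (0.0000−0.0000)/(19.6940−10.8242) = 0.0000. V = [p*·0.0000 + (1−p*)·0.0000]/1.05 = 0.0000. B = V − Δ·S = 0.0000.
(2,1): S=27.3528. Δ = (V_up−V_dn)/(S_up−S_dn) = (53.2688−0.0000)/(35.8322−19.6940) = 3.3008. V = [p*·53.2688 + (1−p*)·0.0000]/1.05 = 28.3756. B = V − Δ·S = -61.9104.
(2,2): S=49.7669. Δ = (V_up−V_dn)/(S_up−S_dn) = (95.2381−53.2688)/(65.1946−35.8322) = 1.4294. V = [p*·95.2381 + (1−p*)·53.2688]/1.05 = 73.0887. B = V − Δ·S = 1.9542.
(1,0): S=20.8800. Δ = (V_up−V_dn)/(S_up−S_dn) = (28.3756−0.0000)/(27.3528−15.0336) = 2.3034. V = [p*·28.3756 + (1−p*)·0.0000]/1.05 = 15.1153. B = V − Δ·S = -32.9789.
(1,1): S=37.9900. Δ = (V_up−V_dn)/(S_up−S_dn) = (73.0887−28.3756)/(49.7669−27.3528) = 1.9949. V = [p*·73.0887 + (1−p*)·28.3756]/1.05 = 50.8425. B = V − Δ·S = -24.9424.
(0,0): S=29.0000. Δ = (V_up−V_dn)/(S_up−S_dn) = (50.8425−15.1153)/(37.9900−20.8800) = 2.0881. V = [p*·50.8425 + (1−p*)·15.1153]/1.05 = 33.4270. B = V − Δ·S = -27.1275.
The time-0 hedge costs 33.4270, which is the no-arbitrage price.

(0,0): Delta=2.0881 Bond=-27.1275
(1,0): Delta=2.3034 Bond=-32.9789
(1,1): Delta=1.9949 Bond=-24.9424
(2,0): Delta=0.0000 Bond=0.0000
(2,1): Delta=3.3008 Bond=-61.9104
(2,2): Delta=1.4294 Bond=1.9542
(3,0): Delta=0.0000 Bond=0.0000
(3,1): Delta=0.0000 Bond=0.0000
(3,2): Delta=4.7301 Bond=-116.2228
(3,3): Delta=0.0000 Bond=95.2381
V0=33.4270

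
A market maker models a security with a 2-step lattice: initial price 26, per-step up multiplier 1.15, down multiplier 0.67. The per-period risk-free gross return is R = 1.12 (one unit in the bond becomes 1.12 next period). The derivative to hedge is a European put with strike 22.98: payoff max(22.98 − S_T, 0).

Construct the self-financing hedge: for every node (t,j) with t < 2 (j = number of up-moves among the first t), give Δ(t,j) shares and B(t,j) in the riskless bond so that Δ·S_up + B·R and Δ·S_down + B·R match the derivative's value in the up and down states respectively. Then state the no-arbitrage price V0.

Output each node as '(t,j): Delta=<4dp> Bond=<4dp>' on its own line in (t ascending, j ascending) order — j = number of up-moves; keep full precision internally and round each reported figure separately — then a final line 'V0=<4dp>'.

(0,0): Delta=-0.2350 Bond=6.4218
(1,0): Delta=-1.0000 Bond=20.5179
(1,1): Delta=-0.2053 Bond=6.3040
V0=0.3105

The replicating-portfolio and risk-neutral prices coincide; use p* = (1.12−0.67)/(1.15−0.67) = 0.9375 for the latter.
Terminal values V(2,·): V(2,0)=11.3086, V(2,1)=2.9470, V(2,2)=0.0000
Node (1,0) S=17.4200: V=(p*·2.9470+(1−p*)·11.3086)/1.12=3.0979; Δ=(2.9470−11.3086)/(20.0330−11.6714)=-1.0000; B=V−Δ·S=20.5179
Node (1,1) S=29.9000: V=(p*·0.0000+(1−p*)·2.9470)/1.12=0.1645; Δ=(0.0000−2.9470)/(34.3850−20.0330)=-0.2053; B=V−Δ·S=6.3040
Node (0,0) S=26.0000: V=(p*·0.1645+(1−p*)·3.0979)/1.12=0.3105; Δ=(0.1645−3.0979)/(29.9000−17.4200)=-0.2350; B=V−Δ·S=6.4218
The time-0 hedge costs 0.3105, which is the no-arbitrage price.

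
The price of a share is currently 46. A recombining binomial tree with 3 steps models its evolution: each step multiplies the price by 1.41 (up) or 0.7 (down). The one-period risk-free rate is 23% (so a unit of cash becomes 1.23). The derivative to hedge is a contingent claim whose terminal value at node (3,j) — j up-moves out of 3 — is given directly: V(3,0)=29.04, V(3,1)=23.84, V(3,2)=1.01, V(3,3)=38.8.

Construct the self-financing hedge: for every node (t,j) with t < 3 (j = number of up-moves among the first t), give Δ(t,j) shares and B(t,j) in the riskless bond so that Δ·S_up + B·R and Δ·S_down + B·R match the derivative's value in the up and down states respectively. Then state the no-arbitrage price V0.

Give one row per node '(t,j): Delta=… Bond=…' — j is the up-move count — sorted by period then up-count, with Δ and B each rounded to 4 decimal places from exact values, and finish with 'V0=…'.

(0,0): Delta=0.2445 Bond=-0.2470
(1,0): Delta=-0.6529 Bond=28.5942
(1,1): Delta=0.3958 Bond=-10.1182
(2,0): Delta=-0.3249 Bond=27.7779
(2,1): Delta=-0.7082 Bond=37.6817
(2,2): Delta=0.5820 Bond=-29.4697
V0=11.0013

Risk-neutral probability p* = (R−d)/(u−d) = (1.23−0.7)/(1.41−0.7) = 0.7465.
At expiry t=3: V(3,0)=29.0400, V(3,1)=23.8400, V(3,2)=1.0100, V(3,3)=38.8000
Node (2,0) S=22.5400: V=(p*·23.8400+(1−p*)·29.0400)/1.23=20.4539; Δ=(23.8400−29.0400)/(31.7814−15.7780)=-0.3249; B=V−Δ·S=27.7779
Node (2,1) S=45.4020: V=(p*·1.0100+(1−p*)·23.8400)/1.23=5.5267; Δ=(1.0100−23.8400)/(64.0168−31.7814)=-0.7082; B=V−Δ·S=37.6817
Node (2,2) S=91.4526: V=(p*·38.8000+(1−p*)·1.0100)/1.23=23.7556; Δ=(38.8000−1.0100)/(128.9482−64.0168)=0.5820; B=V−Δ·S=-29.4697
Node (1,0) S=32.2000: V=(p*·5.5267+(1−p*)·20.4539)/1.23=7.5700; Δ=(5.5267−20.4539)/(45.4020−22.5400)=-0.6529; B=V−Δ·S=28.5942
Node (1,1) S=64.8600: V=(p*·23.7556+(1−p*)·5.5267)/1.23=15.5563; Δ=(23.7556−5.5267)/(91.4526−45.4020)=0.3958; B=V−Δ·S=-10.1182
Node (0,0) S=46.0000: V=(p*·15.5563+(1−p*)·7.5700)/1.23=11.0013; Δ=(15.5563−7.5700)/(64.8600−32.2000)=0.2445; B=V−Δ·S=-0.2470
Self-financing check: at every node Δ·S+B equals the discounted successor values.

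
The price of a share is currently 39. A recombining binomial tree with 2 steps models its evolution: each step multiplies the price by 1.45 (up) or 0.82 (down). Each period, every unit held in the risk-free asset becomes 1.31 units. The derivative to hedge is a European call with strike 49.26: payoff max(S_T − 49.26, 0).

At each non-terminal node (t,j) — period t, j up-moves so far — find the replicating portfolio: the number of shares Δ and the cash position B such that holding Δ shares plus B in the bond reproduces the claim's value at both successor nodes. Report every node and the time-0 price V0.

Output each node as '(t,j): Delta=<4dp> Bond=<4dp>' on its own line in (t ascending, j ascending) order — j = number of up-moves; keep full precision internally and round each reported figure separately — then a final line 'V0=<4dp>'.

(0,0): Delta=0.7911 Bond=-19.3122
(1,0): Delta=0.0000 Bond=0.0000
(1,1): Delta=0.9189 Bond=-32.5273
V0=11.5402

Risk-neutral probability p* = (R−d)/(u−d) = (1.31−0.82)/(1.45−0.82) = 0.7778.
Terminal payoffs: V(2,0)=0.0000, V(2,1)=0.0000, V(2,2)=32.7375
Node (1,0) S=31.9800: V=(p*·0.0000+(1−p*)·0.0000)/1.31=0.0000; Δ=(0.0000−0.0000)/(46.3710−26.2236)=0.0000; B=V−Δ·S=0.0000
Node (1,1) S=56.5500: V=(p*·32.7375+(1−p*)·0.0000)/1.31=19.4370; Δ=(32.7375−0.0000)/(81.9975−46.3710)=0.9189; B=V−Δ·S=-32.5273
Node (0,0) S=39.0000: V=(p*·19.4370+(1−p*)·0.0000)/1.31=11.5402; Δ=(19.4370−0.0000)/(56.5500−31.9800)=0.7911; B=V−Δ·S=-19.3122
Check: Δ(0,0)·S0 + B(0,0) = 11.5402 = V0.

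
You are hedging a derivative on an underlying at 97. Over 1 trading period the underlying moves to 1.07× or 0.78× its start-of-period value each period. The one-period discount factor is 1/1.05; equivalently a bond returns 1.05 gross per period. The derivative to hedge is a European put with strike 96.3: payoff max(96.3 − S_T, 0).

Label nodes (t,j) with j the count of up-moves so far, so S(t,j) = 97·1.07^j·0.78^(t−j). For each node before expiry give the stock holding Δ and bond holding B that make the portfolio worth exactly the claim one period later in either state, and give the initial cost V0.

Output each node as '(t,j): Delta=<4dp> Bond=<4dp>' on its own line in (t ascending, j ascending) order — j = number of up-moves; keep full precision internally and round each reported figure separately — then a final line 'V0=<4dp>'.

Under the risk-neutral measure, an up-move has probability p* = (R−d)/(u−d) = 0.9310 and values discount at R = 1.05.
Payoff layer (t=1): V(1,0)=20.6400, V(1,1)=0.0000
(0,0): S=97.0000. Δ = (V_up−V_dn)/(S_up−S_dn) = (0.0000−20.6400)/(103.7900−75.6600) = -0.7337. V = [p*·0.0000 + (1−p*)·20.6400]/1.05 = 1.3557. B = V − Δ·S = 72.5281.
Self-financing check: at every node Δ·S+B equals the discounted successor values.

(0,0): Delta=-0.7337 Bond=72.5281
V0=1.3557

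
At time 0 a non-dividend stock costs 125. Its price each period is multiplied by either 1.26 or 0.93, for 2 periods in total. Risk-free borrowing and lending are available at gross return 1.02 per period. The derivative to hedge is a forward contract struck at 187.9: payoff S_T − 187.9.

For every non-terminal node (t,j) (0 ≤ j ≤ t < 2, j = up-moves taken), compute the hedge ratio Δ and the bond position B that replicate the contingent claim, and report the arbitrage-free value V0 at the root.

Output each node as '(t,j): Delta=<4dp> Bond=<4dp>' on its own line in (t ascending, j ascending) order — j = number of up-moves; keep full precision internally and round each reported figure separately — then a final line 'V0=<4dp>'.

Since d<R<u, set p* = (R−d)/(u−d) = 0.2727; price each node as the discounted p*-expectation of its children.
Terminal values V(2,·): V(2,0)=-79.7875, V(2,1)=-41.4250, V(2,2)=10.5500
(1,0): S=116.2500. Δ = (V_up−V_dn)/(S_up−S_dn) = (-41.4250−-79.7875)/(146.4750−108.1125) = 1.0000. V = [p*·-41.4250 + (1−p*)·-79.7875]/1.02 = -67.9657. B = V − Δ·S = -184.2157.
(1,1): S=157.5000. Δ = (V_up−V_dn)/(S_up−S_dn) = (10.5500−-41.4250)/(198.4500−146.4750) = 1.0000. V = [p*·10.5500 + (1−p*)·-41.4250]/1.02 = -26.7157. B = V − Δ·S = -184.2157.
(0,0): S=125.0000. Δ = (V_up−V_dn)/(S_up−S_dn) = (-26.7157−-67.9657)/(157.5000−116.2500) = 1.0000. V = [p*·-26.7157 + (1−p*)·-67.9657]/1.02 = -55.6036. B = V − Δ·S = -180.6036.
The time-0 hedge costs -55.6036, which is the no-arbitrage price.

(0,0): Delta=1.0000 Bond=-180.6036
(1,0): Delta=1.0000 Bond=-184.2157
(1,1): Delta=1.0000 Bond=-184.2157
V0=-55.6036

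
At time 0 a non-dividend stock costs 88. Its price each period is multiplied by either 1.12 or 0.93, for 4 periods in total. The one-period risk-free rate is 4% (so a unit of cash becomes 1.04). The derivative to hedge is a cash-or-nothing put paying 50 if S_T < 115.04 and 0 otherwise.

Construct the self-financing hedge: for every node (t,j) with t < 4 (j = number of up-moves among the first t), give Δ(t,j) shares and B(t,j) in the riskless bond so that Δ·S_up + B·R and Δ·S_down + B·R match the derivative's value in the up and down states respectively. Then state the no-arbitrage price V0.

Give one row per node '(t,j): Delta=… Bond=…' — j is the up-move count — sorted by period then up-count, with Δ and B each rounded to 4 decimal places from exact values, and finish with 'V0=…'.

Under the risk-neutral measure, an up-move has probability p* = (R−d)/(u−d) = 0.5789 and values discount at R = 1.04.
Payoff layer (t=4): V(4,0)=50.0000, V(4,1)=50.0000, V(4,2)=50.0000, V(4,3)=50.0000, V(4,4)=0.0000
(3,0): S=70.7834. Δ = (V_up−V_dn)/(S_up−S_dn) = (50.0000−50.0000)/(79.2774−65.8286) = 0.0000. V = [p*·50.0000 + (1−p*)·50.0000]/1.04 = 48.0769. B = V − Δ·S = 48.0769.
(3,1): S=85.2445. Δ = (V_up−V_dn)/(S_up−S_dn) = (50.0000−50.0000)/(95.4739−79.2774) = 0.0000. V = [p*·50.0000 + (1−p*)·50.0000]/1.04 = 48.0769. B = V − Δ·S = 48.0769.
(3,2): S=102.6601. Δ = (V_up−V_dn)/(S_up−S_dn) = (50.0000−50.0000)/(114.9793−95.4739) = 0.0000. V = [p*·50.0000 + (1−p*)·50.0000]/1.04 = 48.0769. B = V − Δ·S = 48.0769.
(3,3): S=123.6337. Δ = (V_up−V_dn)/(S_up−S_dn) = (0.0000−50.0000)/(138.4697−114.9793) = -2.1285. V = [p*·0.0000 + (1−p*)·50.0000]/1.04 = 20.2429. B = V − Δ·S = 283.4008.
(2,0): S=76.1112. Δ = (V_up−V_dn)/(S_up−S_dn) = (48.0769−48.0769)/(85.2445−70.7834) = 0.0000. V = [p*·48.0769 + (1−p*)·48.0769]/1.04 = 46.2278. B = V − Δ·S = 46.2278.
(2,1): S=91.6608. Δ = (V_up−V_dn)/(S_up−S_dn) = (48.0769−48.0769)/(102.6601−85.2445) = 0.0000. V = [p*·48.0769 + (1−p*)·48.0769]/1.04 = 46.2278. B = V − Δ·S = 46.2278.
(2,2): S=110.3872. Δ = (V_up−V_dn)/(S_up−S_dn) = (20.2429−48.0769)/(123.6337−102.6601) = -1.3271. V = [p*·20.2429 + (1−p*)·48.0769]/1.04 = 30.7332. B = V − Δ·S = 177.2279.
(1,0): S=81.8400. Δ = (V_up−V_dn)/(S_up−S_dn) = (46.2278−46.2278)/(91.6608−76.1112) = 0.0000. V = [p*·46.2278 + (1−p*)·46.2278]/1.04 = 44.4498. B = V − Δ·S = 44.4498.
(1,1): S=98.5600. Δ = (V_up−V_dn)/(S_up−S_dn) = (30.7332−46.2278)/(110.3872−91.6608) = -0.8274. V = [p*·30.7332 + (1−p*)·46.2278]/1.04 = 35.8243. B = V − Δ·S = 117.3750.
(0,0): S=88.0000. Δ = (V_up−V_dn)/(S_up−S_dn) = (35.8243−44.4498)/(98.5600−81.8400) = -0.5159. V = [p*·35.8243 + (1−p*)·44.4498]/1.04 = 37.9385. B = V − Δ·S = 83.3362.
Self-financing check: at every node Δ·S+B equals the discounted successor values.

(0,0): Delta=-0.5159 Bond=83.3362
(1,0): Delta=0.0000 Bond=44.4498
(1,1): Delta=-0.8274 Bond=117.3750
(2,0): Delta=0.0000 Bond=46.2278
(2,1): Delta=0.0000 Bond=46.2278
(2,2): Delta=-1.3271 Bond=177.2279
(3,0): Delta=0.0000 Bond=48.0769
(3,1): Delta=0.0000 Bond=48.0769
(3,2): Delta=0.0000 Bond=48.0769
(3,3): Delta=-2.1285 Bond=283.4008
V0=37.9385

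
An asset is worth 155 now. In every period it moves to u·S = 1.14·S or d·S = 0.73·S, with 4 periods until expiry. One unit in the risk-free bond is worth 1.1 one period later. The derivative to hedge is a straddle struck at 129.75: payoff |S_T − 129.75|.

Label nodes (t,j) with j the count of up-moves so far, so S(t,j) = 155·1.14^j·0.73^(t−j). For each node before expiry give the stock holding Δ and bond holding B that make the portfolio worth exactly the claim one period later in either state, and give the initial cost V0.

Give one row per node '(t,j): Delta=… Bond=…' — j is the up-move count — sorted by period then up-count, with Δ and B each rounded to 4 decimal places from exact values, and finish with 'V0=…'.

Risk-neutral probability p* = (R−d)/(u−d) = (1.1−0.73)/(1.14−0.73) = 0.9024.
At expiry t=4: V(4,0)=85.7327, V(4,1)=61.0107, V(4,2)=22.4037, V(4,3)=37.8867, V(4,4)=132.0388
  t=3,j=0: stock 60.2976 → up 68.7393 (V=61.0107), down 44.0173 (V=85.7327). Price 57.6569; hedge Δ=-1.0000, bond B=117.9545.
  t=3,j=1: stock 94.1634 → up 107.3463 (V=22.4037), down 68.7393 (V=61.0107). Price 23.7911; hedge Δ=-1.0000, bond B=117.9545.
  t=3,j=2: stock 147.0497 → up 167.6367 (V=37.8867), down 107.3463 (V=22.4037). Price 33.0692; hedge Δ=0.2568, bond B=-4.6942.
  t=3,j=3: stock 229.6393 → up 261.7888 (V=132.0388), down 167.6367 (V=37.8867). Price 111.6848; hedge Δ=1.0000, bond B=-117.9545.
  t=2,j=0: stock 82.5995 → up 94.1634 (V=23.7911), down 60.2976 (V=57.6569). Price 24.6319; hedge Δ=-1.0000, bond B=107.2314.
  t=2,j=1: stock 128.9910 → up 147.0497 (V=33.0692), down 94.1634 (V=23.7911). Price 29.2401; hedge Δ=0.1754, bond B=6.6105.
  t=2,j=2: stock 201.4380 → up 229.6393 (V=111.6848), down 147.0497 (V=33.0692). Price 94.5591; hedge Δ=0.9519, bond B=-97.1861.
  t=1,j=0: stock 113.1500 → up 128.9910 (V=29.2401), down 82.5995 (V=24.6319). Price 26.1732; hedge Δ=0.0993, bond B=14.9338.
  t=1,j=1: stock 176.7000 → up 201.4380 (V=94.5591), down 128.9910 (V=29.2401). Price 80.1695; hedge Δ=0.9016, bond B=-79.1451.
  t=0,j=0: stock 155.0000 → up 176.7000 (V=80.1695), down 113.1500 (V=26.1732). Price 68.0923; hedge Δ=0.8497, bond B=-63.6061.
Each (Δ,B) replicates both successor values, so the strategy is self-financing and V0 is arbitrage-free.

(0,0): Delta=0.8497 Bond=-63.6061
(1,0): Delta=0.0993 Bond=14.9338
(1,1): Delta=0.9016 Bond=-79.1451
(2,0): Delta=-1.0000 Bond=107.2314
(2,1): Delta=0.1754 Bond=6.6105
(2,2): Delta=0.9519 Bond=-97.1861
(3,0): Delta=-1.0000 Bond=117.9545
(3,1): Delta=-1.0000 Bond=117.9545
(3,2): Delta=0.2568 Bond=-4.6942
(3,3): Delta=1.0000 Bond=-117.9545
V0=68.0923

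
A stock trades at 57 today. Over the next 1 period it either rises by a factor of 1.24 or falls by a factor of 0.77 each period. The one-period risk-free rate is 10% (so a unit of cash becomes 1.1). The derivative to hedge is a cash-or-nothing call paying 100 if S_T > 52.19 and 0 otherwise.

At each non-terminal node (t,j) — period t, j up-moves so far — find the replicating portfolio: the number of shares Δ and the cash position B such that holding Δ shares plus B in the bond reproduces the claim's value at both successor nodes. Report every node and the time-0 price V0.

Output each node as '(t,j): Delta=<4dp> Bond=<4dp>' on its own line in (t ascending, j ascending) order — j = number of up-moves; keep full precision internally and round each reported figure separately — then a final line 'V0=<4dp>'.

(0,0): Delta=3.7327 Bond=-148.9362
V0=63.8298

Since d<R<u, set p* = (R−d)/(u−d) = 0.7021; price each node as the discounted p*-expectation of its children.
Payoff layer (t=1): V(1,0)=0.0000, V(1,1)=100.0000
Node (0,0) S=57.0000: V=(p*·100.0000+(1−p*)·0.0000)/1.1=63.8298; Δ=(100.0000−0.0000)/(70.6800−43.8900)=3.7327; B=V−Δ·S=-148.9362
The time-0 hedge costs 63.8298, which is the no-arbitrage price.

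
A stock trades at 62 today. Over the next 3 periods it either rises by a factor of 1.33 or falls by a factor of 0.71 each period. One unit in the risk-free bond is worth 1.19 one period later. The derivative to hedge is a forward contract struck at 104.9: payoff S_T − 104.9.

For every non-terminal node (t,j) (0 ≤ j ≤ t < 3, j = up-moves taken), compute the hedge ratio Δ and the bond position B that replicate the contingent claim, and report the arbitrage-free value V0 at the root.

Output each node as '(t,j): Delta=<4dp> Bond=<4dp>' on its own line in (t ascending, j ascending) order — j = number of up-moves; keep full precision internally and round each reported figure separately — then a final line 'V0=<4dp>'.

Since d<R<u, set p* = (R−d)/(u−d) = 0.7742; price each node as the discounted p*-expectation of its children.
At expiry t=3: V(3,0)=-82.7095, V(3,1)=-63.3319, V(3,2)=-27.0330, V(3,3)=40.9635
(2,0): S=31.2542. Δ = (V_up−V_dn)/(S_up−S_dn) = (-63.3319−-82.7095)/(41.5681−22.1905) = 1.0000. V = [p*·-63.3319 + (1−p*)·-82.7095]/1.19 = -56.8971. B = V − Δ·S = -88.1513.
(2,1): S=58.5466. Δ = (V_up−V_dn)/(S_up−S_dn) = (-27.0330−-63.3319)/(77.8670−41.5681) = 1.0000. V = [p*·-27.0330 + (1−p*)·-63.3319]/1.19 = -29.6047. B = V − Δ·S = -88.1513.
(2,2): S=109.6718. Δ = (V_up−V_dn)/(S_up−S_dn) = (40.9635−-27.0330)/(145.8635−77.8670) = 1.0000. V = [p*·40.9635 + (1−p*)·-27.0330]/1.19 = 21.5205. B = V − Δ·S = -88.1513.
(1,0): S=44.0200. Δ = (V_up−V_dn)/(S_up−S_dn) = (-29.6047−-56.8971)/(58.5466−31.2542) = 1.0000. V = [p*·-29.6047 + (1−p*)·-56.8971]/1.19 = -30.0567. B = V − Δ·S = -74.0767.
(1,1): S=82.4600. Δ = (V_up−V_dn)/(S_up−S_dn) = (21.5205−-29.6047)/(109.6718−58.5466) = 1.0000. V = [p*·21.5205 + (1−p*)·-29.6047]/1.19 = 8.3833. B = V − Δ·S = -74.0767.
(0,0): S=62.0000. Δ = (V_up−V_dn)/(S_up−S_dn) = (8.3833−-30.0567)/(82.4600−44.0200) = 1.0000. V = [p*·8.3833 + (1−p*)·-30.0567]/1.19 = -0.2493. B = V − Δ·S = -62.2493.
Check: Δ(0,0)·S0 + B(0,0) = -0.2493 = V0.

(0,0): Delta=1.0000 Bond=-62.2493
(1,0): Delta=1.0000 Bond=-74.0767
(1,1): Delta=1.0000 Bond=-74.0767
(2,0): Delta=1.0000 Bond=-88.1513
(2,1): Delta=1.0000 Bond=-88.1513
(2,2): Delta=1.0000 Bond=-88.1513
V0=-0.2493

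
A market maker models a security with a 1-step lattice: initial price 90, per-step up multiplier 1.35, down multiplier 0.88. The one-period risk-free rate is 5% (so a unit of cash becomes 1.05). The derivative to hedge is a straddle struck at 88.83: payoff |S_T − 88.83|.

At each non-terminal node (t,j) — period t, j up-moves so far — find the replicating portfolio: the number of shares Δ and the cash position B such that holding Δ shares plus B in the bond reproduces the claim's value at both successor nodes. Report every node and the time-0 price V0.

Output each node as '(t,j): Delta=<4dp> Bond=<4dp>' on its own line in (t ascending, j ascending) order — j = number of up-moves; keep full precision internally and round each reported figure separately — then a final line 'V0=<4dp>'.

(0,0): Delta=0.5447 Bond=-31.9131
V0=17.1082

Risk-neutral probability p* = (R−d)/(u−d) = (1.05−0.88)/(1.35−0.88) = 0.3617.
Terminal values V(1,·): V(1,0)=9.6300, V(1,1)=32.6700
  t=0,j=0: stock 90.0000 → up 121.5000 (V=32.6700), down 79.2000 (V=9.6300). Price 17.1082; hedge Δ=0.5447, bond B=-31.9131.
The time-0 hedge costs 17.1082, which is the no-arbitrage price.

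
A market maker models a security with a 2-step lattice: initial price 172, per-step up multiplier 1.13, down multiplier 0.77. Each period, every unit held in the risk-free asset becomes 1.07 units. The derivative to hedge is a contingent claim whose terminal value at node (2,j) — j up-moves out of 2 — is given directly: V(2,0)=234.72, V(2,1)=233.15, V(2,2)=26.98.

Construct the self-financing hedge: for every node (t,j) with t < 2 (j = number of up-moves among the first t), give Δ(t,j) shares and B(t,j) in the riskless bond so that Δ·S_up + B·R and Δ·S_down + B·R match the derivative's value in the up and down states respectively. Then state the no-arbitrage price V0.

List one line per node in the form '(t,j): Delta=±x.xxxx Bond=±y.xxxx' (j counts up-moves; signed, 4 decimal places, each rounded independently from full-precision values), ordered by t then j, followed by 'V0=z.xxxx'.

(0,0): Delta=-2.5971 Bond=525.3300
(1,0): Delta=-0.0329 Bond=222.5029
(1,1): Delta=-2.9466 Bond=630.0231
V0=78.6270

Under the risk-neutral measure, an up-move has probability p* = (R−d)/(u−d) = 0.8333 and values discount at R = 1.07.
Terminal payoffs: V(2,0)=234.7200, V(2,1)=233.1500, V(2,2)=26.9800
(1,0): S=132.4400. Δ = (V_up−V_dn)/(S_up−S_dn) = (233.1500−234.7200)/(149.6572−101.9788) = -0.0329. V = [p*·233.1500 + (1−p*)·234.7200]/1.07 = 218.1417. B = V − Δ·S = 222.5029.
(1,1): S=194.3600. Δ = (V_up−V_dn)/(S_up−S_dn) = (26.9800−233.1500)/(219.6268−149.6572) = -2.9466. V = [p*·26.9800 + (1−p*)·233.1500]/1.07 = 57.3287. B = V − Δ·S = 630.0231.
(0,0): S=172.0000. Δ = (V_up−V_dn)/(S_up−S_dn) = (57.3287−218.1417)/(194.3600−132.4400) = -2.5971. V = [p*·57.3287 + (1−p*)·218.1417]/1.07 = 78.6270. B = V − Δ·S = 525.3300.
Each (Δ,B) replicates both successor values, so the strategy is self-financing and V0 is arbitrage-free.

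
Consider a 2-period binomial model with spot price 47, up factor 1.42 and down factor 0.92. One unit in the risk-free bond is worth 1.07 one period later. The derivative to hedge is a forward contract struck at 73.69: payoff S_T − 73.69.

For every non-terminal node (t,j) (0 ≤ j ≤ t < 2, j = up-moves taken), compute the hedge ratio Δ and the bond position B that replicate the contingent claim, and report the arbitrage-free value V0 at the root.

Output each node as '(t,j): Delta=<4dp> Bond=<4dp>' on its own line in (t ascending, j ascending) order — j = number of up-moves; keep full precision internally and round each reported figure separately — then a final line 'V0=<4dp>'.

(0,0): Delta=1.0000 Bond=-64.3637
(1,0): Delta=1.0000 Bond=-68.8692
(1,1): Delta=1.0000 Bond=-68.8692
V0=-17.3637

The replicating-portfolio and risk-neutral prices coincide; use p* = (1.07−0.92)/(1.42−0.92) = 0.3000 for the latter.
At expiry t=2: V(2,0)=-33.9092, V(2,1)=-12.2892, V(2,2)=21.0808
(1,0): S=43.2400. Δ = (V_up−V_dn)/(S_up−S_dn) = (-12.2892−-33.9092)/(61.4008−39.7808) = 1.0000. V = [p*·-12.2892 + (1−p*)·-33.9092]/1.07 = -25.6292. B = V − Δ·S = -68.8692.
(1,1): S=66.7400. Δ = (V_up−V_dn)/(S_up−S_dn) = (21.0808−-12.2892)/(94.7708−61.4008) = 1.0000. V = [p*·21.0808 + (1−p*)·-12.2892]/1.07 = -2.1292. B = V − Δ·S = -68.8692.
(0,0): S=47.0000. Δ = (V_up−V_dn)/(S_up−S_dn) = (-2.1292−-25.6292)/(66.7400−43.2400) = 1.0000. V = [p*·-2.1292 + (1−p*)·-25.6292]/1.07 = -17.3637. B = V − Δ·S = -64.3637.
Each (Δ,B) replicates both successor values, so the strategy is self-financing and V0 is arbitrage-free.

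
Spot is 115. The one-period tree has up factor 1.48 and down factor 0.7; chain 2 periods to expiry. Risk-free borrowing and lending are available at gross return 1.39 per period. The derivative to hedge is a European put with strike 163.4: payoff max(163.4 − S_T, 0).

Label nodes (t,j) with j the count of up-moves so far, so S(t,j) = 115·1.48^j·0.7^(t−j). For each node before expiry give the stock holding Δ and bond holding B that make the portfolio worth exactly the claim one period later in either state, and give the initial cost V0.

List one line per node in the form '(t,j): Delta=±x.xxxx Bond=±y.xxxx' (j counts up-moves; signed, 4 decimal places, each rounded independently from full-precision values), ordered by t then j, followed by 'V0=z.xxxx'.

No-arbitrage ⇒ martingale measure with p* = (R−d)/(u−d) = 0.8846.
Terminal values V(2,·): V(2,0)=107.0500, V(2,1)=44.2600, V(2,2)=0.0000
(1,0): S=80.5000. Δ = (V_up−V_dn)/(S_up−S_dn) = (44.2600−107.0500)/(119.1400−56.3500) = -1.0000. V = [p*·44.2600 + (1−p*)·107.0500]/1.39 = 37.0540. B = V − Δ·S = 117.5540.
(1,1): S=170.2000. Δ = (V_up−V_dn)/(S_up−S_dn) = (0.0000−44.2600)/(251.8960−119.1400) = -0.3334. V = [p*·0.0000 + (1−p*)·44.2600]/1.39 = 3.6740. B = V − Δ·S = 60.4176.
(0,0): S=115.0000. Δ = (V_up−V_dn)/(S_up−S_dn) = (3.6740−37.0540)/(170.2000−80.5000) = -0.3721. V = [p*·3.6740 + (1−p*)·37.0540]/1.39 = 5.4141. B = V − Δ·S = 48.2088.
Root portfolio cost Δ·115+B reproduces V0=5.4141.

(0,0): Delta=-0.3721 Bond=48.2088
(1,0): Delta=-1.0000 Bond=117.5540
(1,1): Delta=-0.3334 Bond=60.4176
V0=5.4141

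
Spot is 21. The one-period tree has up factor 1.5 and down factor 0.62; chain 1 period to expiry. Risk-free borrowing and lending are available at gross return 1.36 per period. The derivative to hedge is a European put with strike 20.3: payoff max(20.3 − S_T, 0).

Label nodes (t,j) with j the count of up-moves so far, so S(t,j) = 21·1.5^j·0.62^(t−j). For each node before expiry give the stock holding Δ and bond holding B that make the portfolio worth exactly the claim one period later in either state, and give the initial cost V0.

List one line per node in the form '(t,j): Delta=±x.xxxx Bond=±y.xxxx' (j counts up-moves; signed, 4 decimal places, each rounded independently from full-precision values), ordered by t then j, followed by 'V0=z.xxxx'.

The replicating-portfolio and risk-neutral prices coincide; use p* = (1.36−0.62)/(1.5−0.62) = 0.8409 for the latter.
Terminal values V(1,·): V(1,0)=7.2800, V(1,1)=0.0000
  t=0,j=0: stock 21.0000 → up 31.5000 (V=0.0000), down 13.0200 (V=7.2800). Price 0.8516; hedge Δ=-0.3939, bond B=9.1243.
Self-financing check: at every node Δ·S+B equals the discounted successor values.

(0,0): Delta=-0.3939 Bond=9.1243
V0=0.8516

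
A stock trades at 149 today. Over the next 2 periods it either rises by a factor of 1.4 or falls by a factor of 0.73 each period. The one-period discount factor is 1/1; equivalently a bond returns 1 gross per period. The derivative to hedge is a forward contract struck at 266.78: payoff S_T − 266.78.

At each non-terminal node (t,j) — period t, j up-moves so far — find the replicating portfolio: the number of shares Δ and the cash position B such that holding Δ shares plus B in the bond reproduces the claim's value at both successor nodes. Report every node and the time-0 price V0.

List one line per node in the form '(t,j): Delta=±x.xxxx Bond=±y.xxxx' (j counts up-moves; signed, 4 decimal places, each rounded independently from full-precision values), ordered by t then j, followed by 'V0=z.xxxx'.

(0,0): Delta=1.0000 Bond=-266.7800
(1,0): Delta=1.0000 Bond=-266.7800
(1,1): Delta=1.0000 Bond=-266.7800
V0=-117.7800

No-arbitrage ⇒ martingale measure with p* = (R−d)/(u−d) = 0.4030.
At expiry t=2: V(2,0)=-187.3779, V(2,1)=-114.5020, V(2,2)=25.2600
Node (1,0) S=108.7700: V=(p*·-114.5020+(1−p*)·-187.3779)/1=-158.0100; Δ=(-114.5020−-187.3779)/(152.2780−79.4021)=1.0000; B=V−Δ·S=-266.7800
Node (1,1) S=208.6000: V=(p*·25.2600+(1−p*)·-114.5020)/1=-58.1800; Δ=(25.2600−-114.5020)/(292.0400−152.2780)=1.0000; B=V−Δ·S=-266.7800
Node (0,0) S=149.0000: V=(p*·-58.1800+(1−p*)·-158.0100)/1=-117.7800; Δ=(-58.1800−-158.0100)/(208.6000−108.7700)=1.0000; B=V−Δ·S=-266.7800
Each (Δ,B) replicates both successor values, so the strategy is self-financing and V0 is arbitrage-free.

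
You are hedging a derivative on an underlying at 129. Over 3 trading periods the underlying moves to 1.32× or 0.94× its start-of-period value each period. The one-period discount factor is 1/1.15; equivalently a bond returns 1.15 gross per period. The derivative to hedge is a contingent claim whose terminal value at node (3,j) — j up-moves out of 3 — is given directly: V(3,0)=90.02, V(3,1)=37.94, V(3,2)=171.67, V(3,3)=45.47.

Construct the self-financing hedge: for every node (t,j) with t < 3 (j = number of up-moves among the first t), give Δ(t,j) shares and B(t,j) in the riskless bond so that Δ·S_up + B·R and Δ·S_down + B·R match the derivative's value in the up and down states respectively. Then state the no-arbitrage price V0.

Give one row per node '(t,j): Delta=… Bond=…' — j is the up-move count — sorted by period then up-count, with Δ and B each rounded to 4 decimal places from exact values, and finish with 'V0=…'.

The replicating-portfolio and risk-neutral prices coincide; use p* = (1.15−0.94)/(1.32−0.94) = 0.5526 for the latter.
Terminal values V(3,·): V(3,0)=90.0200, V(3,1)=37.9400, V(3,2)=171.6700, V(3,3)=45.4700
(2,0): S=113.9844. Δ = (V_up−V_dn)/(S_up−S_dn) = (37.9400−90.0200)/(150.4594−107.1453) = -1.2024. V = [p*·37.9400 + (1−p*)·90.0200]/1.15 = 53.2513. B = V − Δ·S = 190.3039.
(2,1): S=160.0632. Δ = (V_up−V_dn)/(S_up−S_dn) = (171.6700−37.9400)/(211.2834−150.4594) = 2.1986. V = [p*·171.6700 + (1−p*)·37.9400]/1.15 = 97.2551. B = V − Δ·S = -254.6659.
(2,2): S=224.7696. Δ = (V_up−V_dn)/(S_up−S_dn) = (45.4700−171.6700)/(296.6959−211.2834) = -1.4775. V = [p*·45.4700 + (1−p*)·171.6700]/1.15 = 88.6330. B = V − Δ·S = 420.7382.
(1,0): S=121.2600. Δ = (V_up−V_dn)/(S_up−S_dn) = (97.2551−53.2513)/(160.0632−113.9844) = 0.9550. V = [p*·97.2551 + (1−p*)·53.2513]/1.15 = 67.4515. B = V − Δ·S = -48.3482.
(1,1): S=170.2800. Δ = (V_up−V_dn)/(S_up−S_dn) = (88.6330−97.2551)/(224.7696−160.0632) = -0.1333. V = [p*·88.6330 + (1−p*)·97.2551]/1.15 = 80.4263. B = V − Δ·S = 103.1163.
(0,0): S=129.0000. Δ = (V_up−V_dn)/(S_up−S_dn) = (80.4263−67.4515)/(170.2800−121.2600) = 0.2647. V = [p*·80.4263 + (1−p*)·67.4515]/1.15 = 64.8885. B = V − Δ·S = 30.7442.
Self-financing check: at every node Δ·S+B equals the discounted successor values.

(0,0): Delta=0.2647 Bond=30.7442
(1,0): Delta=0.9550 Bond=-48.3482
(1,1): Delta=-0.1333 Bond=103.1163
(2,0): Delta=-1.2024 Bond=190.3039
(2,1): Delta=2.1986 Bond=-254.6659
(2,2): Delta=-1.4775 Bond=420.7382
V0=64.8885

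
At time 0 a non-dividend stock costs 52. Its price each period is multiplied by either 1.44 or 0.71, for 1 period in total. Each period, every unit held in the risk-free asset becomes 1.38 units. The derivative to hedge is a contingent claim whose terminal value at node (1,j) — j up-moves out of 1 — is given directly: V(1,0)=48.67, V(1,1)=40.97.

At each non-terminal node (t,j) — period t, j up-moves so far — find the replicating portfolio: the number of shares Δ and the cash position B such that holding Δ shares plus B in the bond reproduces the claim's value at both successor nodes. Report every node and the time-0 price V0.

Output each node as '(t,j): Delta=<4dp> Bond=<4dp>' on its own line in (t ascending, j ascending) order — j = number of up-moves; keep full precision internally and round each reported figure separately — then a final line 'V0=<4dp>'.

(0,0): Delta=-0.2028 Bond=40.6950
V0=30.1470

Under the risk-neutral measure, an up-move has probability p* = (R−d)/(u−d) = 0.9178 and values discount at R = 1.38.
At expiry t=1: V(1,0)=48.6700, V(1,1)=40.9700
(0,0): S=52.0000. Δ = (V_up−V_dn)/(S_up−S_dn) = (40.9700−48.6700)/(74.8800−36.9200) = -0.2028. V = [p*·40.9700 + (1−p*)·48.6700]/1.38 = 30.1470. B = V − Δ·S = 40.6950.
The time-0 hedge costs 30.1470, which is the no-arbitrage price.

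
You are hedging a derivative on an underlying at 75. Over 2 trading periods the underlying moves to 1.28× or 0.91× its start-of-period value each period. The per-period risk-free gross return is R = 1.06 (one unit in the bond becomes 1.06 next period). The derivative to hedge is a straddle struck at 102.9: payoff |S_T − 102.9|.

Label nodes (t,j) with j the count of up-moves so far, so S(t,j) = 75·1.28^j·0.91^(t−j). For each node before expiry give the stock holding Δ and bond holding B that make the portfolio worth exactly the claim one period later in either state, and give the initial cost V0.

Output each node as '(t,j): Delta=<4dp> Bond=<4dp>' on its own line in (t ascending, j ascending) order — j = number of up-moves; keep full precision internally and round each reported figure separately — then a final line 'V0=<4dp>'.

The replicating-portfolio and risk-neutral prices coincide; use p* = (1.06−0.91)/(1.28−0.91) = 0.4054 for the latter.
Terminal payoffs: V(2,0)=40.7925, V(2,1)=15.5400, V(2,2)=19.9800
(1,0): S=68.2500. Δ = (V_up−V_dn)/(S_up−S_dn) = (15.5400−40.7925)/(87.3600−62.1075) = -1.0000. V = [p*·15.5400 + (1−p*)·40.7925]/1.06 = 28.8255. B = V − Δ·S = 97.0755.
(1,1): S=96.0000. Δ = (V_up−V_dn)/(S_up−S_dn) = (19.9800−15.5400)/(122.8800−87.3600) = 0.1250. V = [p*·19.9800 + (1−p*)·15.5400]/1.06 = 16.3585. B = V − Δ·S = 4.3585.
(0,0): S=75.0000. Δ = (V_up−V_dn)/(S_up−S_dn) = (16.3585−28.8255)/(96.0000−68.2500) = -0.4493. V = [p*·16.3585 + (1−p*)·28.8255]/1.06 = 22.4257. B = V − Δ·S = 56.1203.
Each (Δ,B) replicates both successor values, so the strategy is self-financing and V0 is arbitrage-free.

(0,0): Delta=-0.4493 Bond=56.1203
(1,0): Delta=-1.0000 Bond=97.0755
(1,1): Delta=0.1250 Bond=4.3585
V0=22.4257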